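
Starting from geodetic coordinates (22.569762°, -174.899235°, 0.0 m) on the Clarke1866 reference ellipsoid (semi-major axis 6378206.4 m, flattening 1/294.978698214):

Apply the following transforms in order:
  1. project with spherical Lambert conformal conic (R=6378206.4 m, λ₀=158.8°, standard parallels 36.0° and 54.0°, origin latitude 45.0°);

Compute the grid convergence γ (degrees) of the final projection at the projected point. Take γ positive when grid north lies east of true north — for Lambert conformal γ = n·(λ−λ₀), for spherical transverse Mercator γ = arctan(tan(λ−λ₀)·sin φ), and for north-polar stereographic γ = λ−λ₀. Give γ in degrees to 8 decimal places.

start: φ=22.569762°, λ=-174.899235°, h=0.000 m
→ into lcc (λ₀=158.8°): φ=22.56976200°, λ−λ₀=26.30076500°
convergence γ = 18.67518149°

18.67518149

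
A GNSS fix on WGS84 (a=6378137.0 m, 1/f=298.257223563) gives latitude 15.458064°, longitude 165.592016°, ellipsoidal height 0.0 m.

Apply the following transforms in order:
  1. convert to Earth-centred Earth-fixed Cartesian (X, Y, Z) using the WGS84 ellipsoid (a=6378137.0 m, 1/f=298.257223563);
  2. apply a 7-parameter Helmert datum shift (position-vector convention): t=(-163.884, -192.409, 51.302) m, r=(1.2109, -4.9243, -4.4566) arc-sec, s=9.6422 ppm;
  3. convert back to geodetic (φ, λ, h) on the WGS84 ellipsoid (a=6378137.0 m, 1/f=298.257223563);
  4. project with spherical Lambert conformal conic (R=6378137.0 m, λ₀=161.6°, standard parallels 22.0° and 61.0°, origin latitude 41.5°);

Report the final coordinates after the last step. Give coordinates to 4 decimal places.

E=447021.1009 m, N=-2822118.6204 m

start: φ=15.458064°, λ=165.592016°, h=0.000 m
→ ECEF (a=6378137.000, f=1/298.257223563): X=-5955483.8615, Y=1529992.9803, Z=1689005.3347
→ Helmert 7p (PV): X=-5955712.4350, Y=1529934.0849, Z=1688939.7238
→ geod (Bowring, a=6378137.000): φ=15.45699458°, λ=165.59307746°, h=181.7662 m
→ lcc (R=6378137.0, λ₀=161.6°): E=447021.1009, N=-2822118.6204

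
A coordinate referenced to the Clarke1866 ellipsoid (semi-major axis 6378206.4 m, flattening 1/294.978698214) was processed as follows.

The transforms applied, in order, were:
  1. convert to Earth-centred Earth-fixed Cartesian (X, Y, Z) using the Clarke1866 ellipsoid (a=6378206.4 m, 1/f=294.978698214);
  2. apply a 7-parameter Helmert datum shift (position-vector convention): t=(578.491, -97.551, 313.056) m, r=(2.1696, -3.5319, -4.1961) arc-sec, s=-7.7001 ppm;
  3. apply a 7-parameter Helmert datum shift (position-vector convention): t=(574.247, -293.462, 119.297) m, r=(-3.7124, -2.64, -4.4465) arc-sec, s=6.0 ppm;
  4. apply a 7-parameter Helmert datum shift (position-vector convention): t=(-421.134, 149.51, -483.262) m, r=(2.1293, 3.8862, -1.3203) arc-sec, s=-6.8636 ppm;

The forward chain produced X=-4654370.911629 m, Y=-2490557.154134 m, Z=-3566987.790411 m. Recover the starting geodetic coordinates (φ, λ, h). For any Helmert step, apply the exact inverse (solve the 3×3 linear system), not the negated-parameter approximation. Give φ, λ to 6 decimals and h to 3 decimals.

start: X=-4654370.9116, Y=-2490557.1541, Z=-3566987.7904 m
→ Helmert⁻¹: X=-4653898.5796, Y=-2490790.3675, Z=-3566590.9782
→ Helmert⁻¹: X=-4654436.8614, Y=-2490518.1056, Z=-3566674.1274
→ Helmert⁻¹: X=-4655061.6071, Y=-2490571.9490, Z=-3566908.7434
→ geod (Bowring, a=6378206.400): φ=-34.22455600°, λ=-151.85212800°, h=44.7690 m

φ=-34.224556°, λ=-151.852128°, h=44.769 m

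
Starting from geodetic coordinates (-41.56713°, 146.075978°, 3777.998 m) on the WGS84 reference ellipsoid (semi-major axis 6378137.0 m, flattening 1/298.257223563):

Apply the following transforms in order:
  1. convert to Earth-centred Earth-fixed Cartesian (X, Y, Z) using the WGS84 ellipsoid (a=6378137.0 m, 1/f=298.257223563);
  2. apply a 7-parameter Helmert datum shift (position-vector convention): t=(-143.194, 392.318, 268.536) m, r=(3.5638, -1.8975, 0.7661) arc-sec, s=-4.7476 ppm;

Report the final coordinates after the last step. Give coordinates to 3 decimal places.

X=-3967980.424 m, Y=2669161.148 m, Z=-4211961.933 m

start: φ=-41.567130°, λ=146.075978°, h=3777.998 m
→ ECEF (a=6378137.000, f=1/298.257223563): X=-3967884.9053, Y=2668723.4588, Z=-4212260.0743
→ Helmert 7p (PV): X=-3967980.4236, Y=2669161.1476, Z=-4211961.9325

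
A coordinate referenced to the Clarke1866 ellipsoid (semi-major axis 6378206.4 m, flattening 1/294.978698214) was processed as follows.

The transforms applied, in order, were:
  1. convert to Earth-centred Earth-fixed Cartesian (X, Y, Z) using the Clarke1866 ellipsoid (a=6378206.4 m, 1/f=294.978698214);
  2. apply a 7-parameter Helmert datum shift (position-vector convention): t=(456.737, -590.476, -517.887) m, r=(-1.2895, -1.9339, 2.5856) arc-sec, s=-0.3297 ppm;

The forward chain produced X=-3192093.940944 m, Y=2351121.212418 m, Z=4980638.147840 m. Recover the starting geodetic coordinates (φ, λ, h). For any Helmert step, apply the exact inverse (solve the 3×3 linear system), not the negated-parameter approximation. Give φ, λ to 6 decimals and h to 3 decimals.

φ=51.668759°, λ=143.622966°, h=1755.518 m

start: X=-3192093.9409, Y=2351121.2124, Z=4980638.1478 m
→ Helmert⁻¹: X=-3192475.5481, Y=2351721.3417, Z=4981202.3114
→ geod (Bowring, a=6378206.400): φ=51.66875900°, λ=143.62296600°, h=1755.5180 m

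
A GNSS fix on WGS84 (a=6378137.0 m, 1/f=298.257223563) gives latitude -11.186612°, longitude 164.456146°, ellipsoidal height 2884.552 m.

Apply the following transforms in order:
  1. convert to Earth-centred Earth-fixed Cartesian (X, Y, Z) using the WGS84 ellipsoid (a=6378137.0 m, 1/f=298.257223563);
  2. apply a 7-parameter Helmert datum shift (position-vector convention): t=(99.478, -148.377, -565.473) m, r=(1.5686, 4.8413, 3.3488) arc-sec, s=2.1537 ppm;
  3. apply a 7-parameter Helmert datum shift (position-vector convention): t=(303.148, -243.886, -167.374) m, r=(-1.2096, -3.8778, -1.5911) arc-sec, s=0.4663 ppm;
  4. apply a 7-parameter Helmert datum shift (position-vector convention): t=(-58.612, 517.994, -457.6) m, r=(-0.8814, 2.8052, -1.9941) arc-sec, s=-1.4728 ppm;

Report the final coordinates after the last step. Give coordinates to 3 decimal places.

X=-6031280.736 m, Y=1677814.085 m, Z=-1230908.134 m

start: φ=-11.186612°, λ=164.456146°, h=2884.552 m
→ ECEF (a=6378137.000, f=1/298.257223563): X=-6031597.2750, Y=1677682.6402, Z=-1229822.2308
→ Helmert 7p (PV): X=-6031566.8908, Y=1677449.3032, Z=-1230236.0244
→ Helmert 7p (PV): X=-6031230.4871, Y=1677245.5116, Z=-1230527.2033
→ Helmert 7p (PV): X=-6031280.7364, Y=1677814.0850, Z=-1230908.1335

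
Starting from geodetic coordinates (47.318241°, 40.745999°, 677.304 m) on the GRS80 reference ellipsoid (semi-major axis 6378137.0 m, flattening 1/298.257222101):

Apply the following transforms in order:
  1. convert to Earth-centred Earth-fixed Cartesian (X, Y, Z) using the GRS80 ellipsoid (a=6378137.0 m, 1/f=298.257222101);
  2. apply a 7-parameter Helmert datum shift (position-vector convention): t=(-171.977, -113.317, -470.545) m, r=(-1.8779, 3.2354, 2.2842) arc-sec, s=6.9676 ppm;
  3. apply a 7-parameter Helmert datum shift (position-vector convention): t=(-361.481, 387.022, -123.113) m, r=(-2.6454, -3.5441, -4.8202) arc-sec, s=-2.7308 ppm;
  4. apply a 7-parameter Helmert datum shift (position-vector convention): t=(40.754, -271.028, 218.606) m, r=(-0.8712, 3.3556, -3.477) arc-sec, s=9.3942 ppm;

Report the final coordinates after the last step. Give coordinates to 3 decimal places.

X=3281827.388 m, Y=2827727.215 m, Z=4665886.004 m

start: φ=47.318241°, λ=40.745999°, h=677.304 m
→ ECEF (a=6378137.000, f=1/298.257222101): X=3282123.9907, Y=2827659.6297, Z=4666319.8856
→ Helmert 7p (PV): X=3282016.7630, Y=2827644.8455, Z=4665804.6269
→ Helmert 7p (PV): X=3281632.2296, Y=2828007.2886, Z=4665688.8998
→ Helmert 7p (PV): X=3281827.3880, Y=2827727.2152, Z=4665886.0040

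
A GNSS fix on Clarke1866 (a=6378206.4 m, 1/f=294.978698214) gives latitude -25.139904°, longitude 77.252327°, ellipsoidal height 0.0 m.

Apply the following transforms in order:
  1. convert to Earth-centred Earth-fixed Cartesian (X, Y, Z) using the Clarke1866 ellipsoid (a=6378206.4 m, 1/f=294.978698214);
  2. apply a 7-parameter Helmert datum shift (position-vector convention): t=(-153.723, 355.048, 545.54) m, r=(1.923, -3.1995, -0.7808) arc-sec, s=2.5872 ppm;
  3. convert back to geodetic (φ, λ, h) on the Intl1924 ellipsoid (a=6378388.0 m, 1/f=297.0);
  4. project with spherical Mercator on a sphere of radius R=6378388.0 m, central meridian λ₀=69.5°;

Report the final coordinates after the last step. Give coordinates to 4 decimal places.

E=863208.0529 m, N=-2892143.3190 m

start: φ=-25.139904°, λ=77.252327°, h=0.000 m
→ ECEF (a=6378206.400, f=1/294.978698214): X=1274861.3798, Y=5635139.8226, Z=-2692958.1397
→ Helmert 7p (PV): X=1274774.0589, Y=5635529.7303, Z=-2692347.2554
→ geod (Bowring, a=6378388.000): φ=-25.13251178°, λ=77.25402473°, h=-140.6123 m
→ merc (R=6378388.0, λ₀=69.5°): E=863208.0529, N=-2892143.3190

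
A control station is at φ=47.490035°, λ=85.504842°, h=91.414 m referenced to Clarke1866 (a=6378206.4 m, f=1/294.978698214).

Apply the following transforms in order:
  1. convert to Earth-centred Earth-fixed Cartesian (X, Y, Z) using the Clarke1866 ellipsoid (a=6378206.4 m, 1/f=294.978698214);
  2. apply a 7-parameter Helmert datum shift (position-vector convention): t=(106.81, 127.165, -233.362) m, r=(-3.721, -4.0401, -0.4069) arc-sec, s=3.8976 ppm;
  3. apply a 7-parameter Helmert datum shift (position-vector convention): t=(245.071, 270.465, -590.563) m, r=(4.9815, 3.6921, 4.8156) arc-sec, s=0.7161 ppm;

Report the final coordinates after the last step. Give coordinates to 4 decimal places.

X=338666.8266 m, Y=4304995.5720 m, Z=4677836.9089 m

start: φ=47.490035°, λ=85.504842°, h=91.414 m
→ ECEF (a=6378206.400, f=1/294.978698214): X=338413.2950, Y=4304599.4321, Z=4678612.3668
→ Helmert 7p (PV): X=338438.2756, Y=4304827.1092, Z=4678326.2138
→ Helmert 7p (PV): X=338666.8266, Y=4304995.5720, Z=4677836.9089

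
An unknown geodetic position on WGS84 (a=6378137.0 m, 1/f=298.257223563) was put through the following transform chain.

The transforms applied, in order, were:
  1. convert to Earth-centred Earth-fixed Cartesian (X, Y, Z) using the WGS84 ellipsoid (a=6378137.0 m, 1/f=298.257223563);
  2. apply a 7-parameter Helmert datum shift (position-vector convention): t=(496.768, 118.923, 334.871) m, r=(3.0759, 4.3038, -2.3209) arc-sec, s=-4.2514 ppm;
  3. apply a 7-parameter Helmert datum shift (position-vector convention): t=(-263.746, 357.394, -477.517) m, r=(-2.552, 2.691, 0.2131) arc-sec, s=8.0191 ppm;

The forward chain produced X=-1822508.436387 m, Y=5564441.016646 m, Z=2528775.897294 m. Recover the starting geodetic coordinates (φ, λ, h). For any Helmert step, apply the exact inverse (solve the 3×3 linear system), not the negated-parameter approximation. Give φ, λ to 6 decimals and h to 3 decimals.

φ=23.500591°, λ=108.140035°, h=2951.548 m

start: X=-1822508.4364, Y=5564441.0166, Z=2528775.8973 m
→ Helmert⁻¹: X=-1822257.3272, Y=5564009.5933, Z=2529278.1987
→ Helmert⁻¹: X=-1822877.2152, Y=5563931.5246, Z=2528833.0728
→ geod (Bowring, a=6378137.000): φ=23.50059100°, λ=108.14003500°, h=2951.5480 m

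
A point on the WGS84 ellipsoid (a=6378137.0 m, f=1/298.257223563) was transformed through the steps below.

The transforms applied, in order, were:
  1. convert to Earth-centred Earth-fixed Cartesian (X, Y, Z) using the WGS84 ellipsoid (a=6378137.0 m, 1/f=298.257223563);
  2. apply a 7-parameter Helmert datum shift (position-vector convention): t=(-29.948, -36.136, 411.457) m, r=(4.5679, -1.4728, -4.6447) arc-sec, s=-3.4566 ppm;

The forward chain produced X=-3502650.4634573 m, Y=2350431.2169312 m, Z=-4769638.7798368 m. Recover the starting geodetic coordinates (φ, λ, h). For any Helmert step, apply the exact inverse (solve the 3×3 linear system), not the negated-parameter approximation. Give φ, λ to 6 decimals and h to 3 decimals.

φ=-48.704722°, λ=146.138771°, h=1519.665 m

start: X=-3502650.4635, Y=2350431.2169, Z=-4769638.7798 m
→ Helmert⁻¹: X=-3502719.6069, Y=2350290.9653, Z=-4770093.7635
→ geod (Bowring, a=6378137.000): φ=-48.70472200°, λ=146.13877100°, h=1519.6650 m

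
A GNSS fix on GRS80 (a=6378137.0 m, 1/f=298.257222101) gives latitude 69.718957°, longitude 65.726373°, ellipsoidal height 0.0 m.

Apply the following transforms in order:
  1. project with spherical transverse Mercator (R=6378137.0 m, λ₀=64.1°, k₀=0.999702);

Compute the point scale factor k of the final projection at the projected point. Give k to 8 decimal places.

0.99975038

start: φ=69.718957°, λ=65.726373°, h=0.000 m
→ into tm (λ₀=64.1°): φ=69.71895700°, λ−λ₀=1.62637300°
scale k = 0.99975038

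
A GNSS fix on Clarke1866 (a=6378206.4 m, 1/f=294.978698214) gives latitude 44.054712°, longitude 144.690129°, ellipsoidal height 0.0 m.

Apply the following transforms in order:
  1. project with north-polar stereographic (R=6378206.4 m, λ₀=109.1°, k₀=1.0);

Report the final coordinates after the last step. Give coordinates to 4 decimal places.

start: φ=44.054712°, λ=144.690129°, h=0.000 m
→ stereo (R=6378206.4, λ₀=109.1°): E=3147124.4859, N=-4397457.3642

E=3147124.4859 m, N=-4397457.3642 m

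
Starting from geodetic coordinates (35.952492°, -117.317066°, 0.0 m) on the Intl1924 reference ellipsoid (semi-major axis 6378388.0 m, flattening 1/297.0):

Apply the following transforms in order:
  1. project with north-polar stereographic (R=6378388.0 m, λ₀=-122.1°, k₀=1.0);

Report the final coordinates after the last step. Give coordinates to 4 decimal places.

start: φ=35.952492°, λ=-117.317066°, h=0.000 m
→ stereo (R=6378388.0, λ₀=-122.1°): E=542524.0894, N=-6483907.7019

E=542524.0894 m, N=-6483907.7019 m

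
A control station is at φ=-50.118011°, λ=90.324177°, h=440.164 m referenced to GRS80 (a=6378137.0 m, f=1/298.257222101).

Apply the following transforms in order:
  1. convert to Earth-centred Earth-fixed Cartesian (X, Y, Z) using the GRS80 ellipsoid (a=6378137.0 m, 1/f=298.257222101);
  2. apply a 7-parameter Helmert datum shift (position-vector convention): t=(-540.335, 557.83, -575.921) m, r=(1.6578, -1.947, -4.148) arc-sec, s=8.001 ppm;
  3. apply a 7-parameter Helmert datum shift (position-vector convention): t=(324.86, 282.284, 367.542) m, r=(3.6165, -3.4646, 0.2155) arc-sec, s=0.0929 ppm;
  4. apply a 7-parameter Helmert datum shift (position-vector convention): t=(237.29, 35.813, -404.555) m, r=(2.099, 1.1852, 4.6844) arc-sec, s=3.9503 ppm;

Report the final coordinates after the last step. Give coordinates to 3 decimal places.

start: φ=-50.118011°, λ=90.324177°, h=440.164 m
→ ECEF (a=6378137.000, f=1/298.257222101): X=-23186.6454, Y=4098016.6553, Z=-4871553.9224
→ Helmert 7p (PV): X=-23598.7693, Y=4098646.8939, Z=-4872136.1026
→ Helmert 7p (PV): X=-23196.3571, Y=4099014.9586, Z=-4871697.5469
→ Helmert 7p (PV): X=-23080.2432, Y=4099116.0129, Z=-4872079.5005

X=-23080.243 m, Y=4099116.013 m, Z=-4872079.501 m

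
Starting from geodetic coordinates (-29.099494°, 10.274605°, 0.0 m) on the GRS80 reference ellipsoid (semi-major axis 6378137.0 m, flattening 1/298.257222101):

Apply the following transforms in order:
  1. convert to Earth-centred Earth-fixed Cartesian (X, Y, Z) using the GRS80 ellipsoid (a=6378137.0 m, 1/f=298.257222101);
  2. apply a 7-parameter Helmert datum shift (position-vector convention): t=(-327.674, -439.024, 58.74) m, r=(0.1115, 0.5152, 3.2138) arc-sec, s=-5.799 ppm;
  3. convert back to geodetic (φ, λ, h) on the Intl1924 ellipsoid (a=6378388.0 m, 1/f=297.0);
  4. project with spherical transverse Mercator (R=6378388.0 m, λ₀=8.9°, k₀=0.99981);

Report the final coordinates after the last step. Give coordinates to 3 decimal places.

E=133406.001 m, N=-3239866.833 m

start: φ=-29.099494°, λ=10.274605°, h=0.000 m
→ ECEF (a=6378137.000, f=1/298.257222101): X=5488044.0949, Y=994834.0664, Z=-3083541.4884
→ Helmert 7p (PV): X=5487661.3935, Y=994476.4486, Z=-3083478.0369
→ geod (Bowring, a=6378388.000): φ=-29.10162544°, λ=10.27169121°, h=-645.0616 m
→ tm (R=6378388.0, λ₀=8.9°): E=133406.0015, N=-3239866.8334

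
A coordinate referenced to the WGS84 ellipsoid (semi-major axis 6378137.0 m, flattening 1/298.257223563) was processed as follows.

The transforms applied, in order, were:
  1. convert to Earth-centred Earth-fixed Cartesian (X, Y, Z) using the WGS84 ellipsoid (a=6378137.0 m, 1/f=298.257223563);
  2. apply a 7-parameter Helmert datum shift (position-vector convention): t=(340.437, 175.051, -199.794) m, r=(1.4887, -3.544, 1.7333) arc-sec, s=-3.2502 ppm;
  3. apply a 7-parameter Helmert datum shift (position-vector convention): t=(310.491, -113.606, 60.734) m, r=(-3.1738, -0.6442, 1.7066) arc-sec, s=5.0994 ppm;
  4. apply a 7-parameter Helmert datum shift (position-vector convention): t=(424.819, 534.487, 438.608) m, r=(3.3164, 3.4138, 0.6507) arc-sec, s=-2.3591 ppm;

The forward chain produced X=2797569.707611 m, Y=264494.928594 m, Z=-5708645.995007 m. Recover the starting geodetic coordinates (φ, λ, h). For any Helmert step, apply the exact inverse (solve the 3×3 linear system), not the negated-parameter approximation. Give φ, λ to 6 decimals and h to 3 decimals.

start: X=2797569.7076, Y=264494.9286, Z=-5708645.9950 m
→ Helmert⁻¹: X=2797246.8079, Y=263860.4476, Z=-5709056.0178
→ Helmert⁻¹: X=2796906.4084, Y=264037.4123, Z=-5709092.3113
→ Helmert⁻¹: X=2796479.1874, Y=263798.5153, Z=-5708961.0249
→ geod (Bowring, a=6378137.000): φ=-63.95422100°, λ=5.38890000°, h=1652.9290 m

φ=-63.954221°, λ=5.388900°, h=1652.929 m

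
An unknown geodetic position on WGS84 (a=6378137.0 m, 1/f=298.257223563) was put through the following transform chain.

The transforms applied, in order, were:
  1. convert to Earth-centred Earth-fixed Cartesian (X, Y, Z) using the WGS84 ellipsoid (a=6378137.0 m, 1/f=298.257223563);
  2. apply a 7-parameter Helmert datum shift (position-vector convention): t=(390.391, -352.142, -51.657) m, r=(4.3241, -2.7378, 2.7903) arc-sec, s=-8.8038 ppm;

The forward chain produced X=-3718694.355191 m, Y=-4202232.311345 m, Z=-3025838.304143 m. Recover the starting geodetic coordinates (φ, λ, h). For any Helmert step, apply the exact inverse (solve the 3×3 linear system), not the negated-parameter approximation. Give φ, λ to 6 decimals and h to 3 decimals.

φ=-28.494266°, λ=-131.512699°, h=1923.203 m

start: X=-3718694.3552, Y=-4202232.3113, Z=-3025838.3041 m
→ Helmert⁻¹: X=-3719214.4917, Y=-4201930.2793, Z=-3025675.8313
→ geod (Bowring, a=6378137.000): φ=-28.49426600°, λ=-131.51269900°, h=1923.2030 m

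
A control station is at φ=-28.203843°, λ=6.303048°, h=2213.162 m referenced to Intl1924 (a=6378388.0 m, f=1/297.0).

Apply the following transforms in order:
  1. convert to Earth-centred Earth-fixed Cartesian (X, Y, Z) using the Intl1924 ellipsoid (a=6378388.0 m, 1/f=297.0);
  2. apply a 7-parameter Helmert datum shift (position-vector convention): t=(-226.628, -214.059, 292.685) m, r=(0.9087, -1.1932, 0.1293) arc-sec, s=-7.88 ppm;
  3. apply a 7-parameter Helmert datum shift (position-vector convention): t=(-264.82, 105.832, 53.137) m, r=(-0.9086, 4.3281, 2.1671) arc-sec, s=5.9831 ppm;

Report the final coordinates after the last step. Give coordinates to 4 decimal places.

X=5592697.9211 m, Y=617754.8623 m, Z=-2997253.7602 m

start: φ=-28.203843°, λ=6.303048°, h=2213.162 m
→ ECEF (a=6378388.000, f=1/297.0): X=5593252.4072, Y=617801.9908, Z=-2997520.2672
→ Helmert 7p (PV): X=5592998.6570, Y=617599.7752, Z=-2997168.8844
→ Helmert 7p (PV): X=5592697.9211, Y=617754.8623, Z=-2997253.7602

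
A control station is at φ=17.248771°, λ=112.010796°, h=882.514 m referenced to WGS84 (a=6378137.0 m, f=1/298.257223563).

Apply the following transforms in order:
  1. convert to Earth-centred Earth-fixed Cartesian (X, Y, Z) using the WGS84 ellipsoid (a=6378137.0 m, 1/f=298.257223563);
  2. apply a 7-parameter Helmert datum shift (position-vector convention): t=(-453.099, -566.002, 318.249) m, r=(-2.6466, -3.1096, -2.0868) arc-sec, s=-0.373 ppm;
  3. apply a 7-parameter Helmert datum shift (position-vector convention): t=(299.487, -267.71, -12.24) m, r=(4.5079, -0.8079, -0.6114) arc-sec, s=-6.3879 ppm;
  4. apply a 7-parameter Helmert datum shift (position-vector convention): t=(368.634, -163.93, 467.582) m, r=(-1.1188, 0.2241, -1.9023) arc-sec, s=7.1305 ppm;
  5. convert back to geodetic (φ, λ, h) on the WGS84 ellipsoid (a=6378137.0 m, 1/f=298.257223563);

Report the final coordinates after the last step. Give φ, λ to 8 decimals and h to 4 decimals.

start: φ=17.248771°, λ=112.010796°, h=882.514 m
→ ECEF (a=6378137.000, f=1/298.257223563): X=-2283889.0477, Y=5649758.5348, Z=1879406.1719
→ Helmert 7p (PV): X=-2284312.4692, Y=5649237.6466, Z=1879616.7961
→ Helmert 7p (PV): X=-2283989.0072, Y=5648899.5422, Z=1879707.0649
→ Helmert 7p (PV): X=-2283582.5190, Y=5648807.1520, Z=1880159.8913
→ geod (Bowring, a=6378137.000): φ=17.25794590°, λ=112.01147658°, h=154.0037 m

φ=17.25794590°, λ=112.01147658°, h=154.0037 m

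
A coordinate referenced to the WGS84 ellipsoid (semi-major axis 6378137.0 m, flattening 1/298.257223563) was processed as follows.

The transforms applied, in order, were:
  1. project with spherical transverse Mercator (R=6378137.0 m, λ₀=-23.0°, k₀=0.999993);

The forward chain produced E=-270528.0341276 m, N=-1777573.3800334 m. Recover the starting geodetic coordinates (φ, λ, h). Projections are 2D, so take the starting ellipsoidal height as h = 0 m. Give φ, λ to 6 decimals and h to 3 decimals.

start: E=-270528.0341, N=-1777573.3800 m
→ tm⁻¹: φ=-15.95358900°, λ=-25.52686600°

φ=-15.953589°, λ=-25.526866°, h=0.000 m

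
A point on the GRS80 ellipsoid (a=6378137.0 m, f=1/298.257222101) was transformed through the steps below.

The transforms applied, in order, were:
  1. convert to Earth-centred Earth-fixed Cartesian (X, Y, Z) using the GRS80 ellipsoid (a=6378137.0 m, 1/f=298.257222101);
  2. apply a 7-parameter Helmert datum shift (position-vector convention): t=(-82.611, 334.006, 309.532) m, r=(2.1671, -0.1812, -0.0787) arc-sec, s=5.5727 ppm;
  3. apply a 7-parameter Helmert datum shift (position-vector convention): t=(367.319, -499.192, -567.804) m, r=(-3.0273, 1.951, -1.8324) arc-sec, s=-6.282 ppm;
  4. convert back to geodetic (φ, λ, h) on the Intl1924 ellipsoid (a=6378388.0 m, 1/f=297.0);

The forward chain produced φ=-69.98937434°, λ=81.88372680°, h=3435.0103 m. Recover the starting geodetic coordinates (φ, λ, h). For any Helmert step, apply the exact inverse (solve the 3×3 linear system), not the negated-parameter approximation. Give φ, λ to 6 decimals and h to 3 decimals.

φ=-69.986712°, λ=81.891005°, h=3409.342 m

start: φ=-69.989374°, λ=81.883727°, h=3435.010 m
→ ECEF (a=6378388.000, f=1/297.0): X=309236.1653, Y=2168391.4006, Z=-5974002.0224
→ Helmert⁻¹: X=308908.0189, Y=2168994.6326, Z=-5973436.9881
→ Helmert⁻¹: X=308982.8327, Y=2168585.8968, Z=-5973736.2858
→ geod (Bowring, a=6378137.000): φ=-69.98671200°, λ=81.89100500°, h=3409.3420 m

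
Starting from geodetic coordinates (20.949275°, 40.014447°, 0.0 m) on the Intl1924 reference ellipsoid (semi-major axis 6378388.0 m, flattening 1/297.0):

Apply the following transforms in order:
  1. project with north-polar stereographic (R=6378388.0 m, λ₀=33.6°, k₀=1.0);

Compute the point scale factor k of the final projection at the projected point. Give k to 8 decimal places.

1.47325169

start: φ=20.949275°, λ=40.014447°, h=0.000 m
→ into stereo (λ₀=33.6°): φ=20.94927500°, λ−λ₀=6.41444700°
scale k = 1.47325169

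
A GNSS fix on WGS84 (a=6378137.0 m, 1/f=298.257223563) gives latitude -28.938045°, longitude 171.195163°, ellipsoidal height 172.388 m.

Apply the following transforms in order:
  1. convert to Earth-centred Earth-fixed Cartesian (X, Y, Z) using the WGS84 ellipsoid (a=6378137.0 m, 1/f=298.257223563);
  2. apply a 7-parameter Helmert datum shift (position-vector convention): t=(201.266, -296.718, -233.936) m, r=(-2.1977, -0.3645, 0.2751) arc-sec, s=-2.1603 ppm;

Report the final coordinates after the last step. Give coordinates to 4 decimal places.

start: φ=-28.938045°, λ=171.195163°, h=172.388 m
→ ECEF (a=6378137.000, f=1/298.257223563): X=-5520482.7706, Y=855093.1088, Z=-3067976.9772
→ Helmert 7p (PV): X=-5520265.2976, Y=854754.4923, Z=-3068223.1517

X=-5520265.2976 m, Y=854754.4923 m, Z=-3068223.1517 m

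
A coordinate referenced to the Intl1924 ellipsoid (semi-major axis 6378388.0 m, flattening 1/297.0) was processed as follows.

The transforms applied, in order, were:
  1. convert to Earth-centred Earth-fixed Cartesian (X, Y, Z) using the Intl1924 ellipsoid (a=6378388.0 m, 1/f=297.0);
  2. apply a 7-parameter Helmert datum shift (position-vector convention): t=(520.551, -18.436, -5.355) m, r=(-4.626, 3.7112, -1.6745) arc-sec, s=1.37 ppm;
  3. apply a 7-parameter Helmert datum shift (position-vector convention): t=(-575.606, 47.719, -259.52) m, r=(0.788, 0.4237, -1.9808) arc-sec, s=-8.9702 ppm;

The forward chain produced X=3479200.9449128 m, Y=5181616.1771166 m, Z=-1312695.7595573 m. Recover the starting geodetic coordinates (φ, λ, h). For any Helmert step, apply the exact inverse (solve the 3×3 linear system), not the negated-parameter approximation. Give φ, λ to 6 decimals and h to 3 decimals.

start: X=3479200.9449, Y=5181616.1771, Z=-1312695.7596 m
→ Helmert⁻¹: X=3479760.7012, Y=5181643.3410, Z=-1312460.6601
→ Helmert⁻¹: X=3479216.9284, Y=5181712.3542, Z=-1312274.6948
→ geod (Bowring, a=6378388.000): φ=-11.95172800°, λ=56.12094800°, h=390.3110 m

φ=-11.951728°, λ=56.120948°, h=390.311 m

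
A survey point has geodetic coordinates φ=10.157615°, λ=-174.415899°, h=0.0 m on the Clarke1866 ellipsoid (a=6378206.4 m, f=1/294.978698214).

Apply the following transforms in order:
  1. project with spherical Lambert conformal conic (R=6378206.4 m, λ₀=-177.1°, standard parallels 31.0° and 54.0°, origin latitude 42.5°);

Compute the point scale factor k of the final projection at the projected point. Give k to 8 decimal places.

start: φ=10.157615°, λ=-174.415899°, h=0.000 m
→ into lcc (λ₀=-177.1°): φ=10.15761500°, λ−λ₀=2.68410100°
scale k = 1.13642011

1.13642011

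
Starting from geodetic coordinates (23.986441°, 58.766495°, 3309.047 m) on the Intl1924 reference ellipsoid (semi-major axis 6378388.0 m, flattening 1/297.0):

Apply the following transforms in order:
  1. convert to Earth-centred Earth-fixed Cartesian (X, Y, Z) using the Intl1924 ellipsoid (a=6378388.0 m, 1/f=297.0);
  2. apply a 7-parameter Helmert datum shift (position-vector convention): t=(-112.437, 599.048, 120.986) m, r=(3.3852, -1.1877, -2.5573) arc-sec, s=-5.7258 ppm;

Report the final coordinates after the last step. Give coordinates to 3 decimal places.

X=3024913.323 m, Y=4988767.395 m, Z=2578496.164 m

start: φ=23.986441°, λ=58.766495°, h=3309.047 m
→ ECEF (a=6378388.000, f=1/297.0): X=3024996.0816, Y=4988276.7276, Z=2578290.6556
→ Helmert 7p (PV): X=3024913.3230, Y=4988767.3952, Z=2578496.1637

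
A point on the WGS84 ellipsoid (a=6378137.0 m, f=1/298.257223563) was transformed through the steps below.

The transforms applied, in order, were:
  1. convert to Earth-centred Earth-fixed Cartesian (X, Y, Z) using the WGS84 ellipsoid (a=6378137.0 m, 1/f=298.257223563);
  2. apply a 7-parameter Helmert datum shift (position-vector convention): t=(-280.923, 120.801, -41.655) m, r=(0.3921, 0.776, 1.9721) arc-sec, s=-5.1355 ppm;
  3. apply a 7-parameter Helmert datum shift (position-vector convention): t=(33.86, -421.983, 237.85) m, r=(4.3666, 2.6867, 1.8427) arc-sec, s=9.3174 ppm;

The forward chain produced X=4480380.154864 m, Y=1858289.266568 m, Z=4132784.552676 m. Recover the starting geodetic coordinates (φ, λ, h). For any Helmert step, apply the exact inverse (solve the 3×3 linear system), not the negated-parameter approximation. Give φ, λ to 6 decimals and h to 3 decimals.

φ=40.619282°, λ=22.529255°, h=3349.091 m

start: X=4480380.1549, Y=1858289.2666, Z=4132784.5527 m
→ Helmert⁻¹: X=4480267.3273, Y=1858741.3913, Z=4132527.2068
→ Helmert⁻¹: X=4480573.4828, Y=1858595.1523, Z=4132603.4082
→ geod (Bowring, a=6378137.000): φ=40.61928200°, λ=22.52925500°, h=3349.0910 m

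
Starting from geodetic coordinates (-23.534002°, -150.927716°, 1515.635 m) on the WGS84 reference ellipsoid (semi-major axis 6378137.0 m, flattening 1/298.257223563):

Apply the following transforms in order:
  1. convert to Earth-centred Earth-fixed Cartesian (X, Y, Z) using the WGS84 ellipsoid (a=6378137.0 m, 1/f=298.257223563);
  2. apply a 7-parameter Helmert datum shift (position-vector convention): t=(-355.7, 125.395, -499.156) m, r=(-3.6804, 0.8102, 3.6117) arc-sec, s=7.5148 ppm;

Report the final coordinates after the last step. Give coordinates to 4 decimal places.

X=-5115165.3574 m, Y=-2843658.1837 m, Z=-2532101.6136 m

start: φ=-23.534002°, λ=-150.927716°, h=1515.635 m
→ ECEF (a=6378137.000, f=1/298.257223563): X=-5114811.0686, Y=-2843627.4755, Z=-2531654.2632
→ Helmert 7p (PV): X=-5115165.3574, Y=-2843658.1837, Z=-2532101.6136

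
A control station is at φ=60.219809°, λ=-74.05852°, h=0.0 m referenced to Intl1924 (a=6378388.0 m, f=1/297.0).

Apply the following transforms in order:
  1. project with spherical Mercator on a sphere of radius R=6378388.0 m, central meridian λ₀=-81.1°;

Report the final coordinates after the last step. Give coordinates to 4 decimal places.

E=783884.8152 m, N=8449171.8677 m

start: φ=60.219809°, λ=-74.058520°, h=0.000 m
→ merc (R=6378388.0, λ₀=-81.1°): E=783884.8152, N=8449171.8677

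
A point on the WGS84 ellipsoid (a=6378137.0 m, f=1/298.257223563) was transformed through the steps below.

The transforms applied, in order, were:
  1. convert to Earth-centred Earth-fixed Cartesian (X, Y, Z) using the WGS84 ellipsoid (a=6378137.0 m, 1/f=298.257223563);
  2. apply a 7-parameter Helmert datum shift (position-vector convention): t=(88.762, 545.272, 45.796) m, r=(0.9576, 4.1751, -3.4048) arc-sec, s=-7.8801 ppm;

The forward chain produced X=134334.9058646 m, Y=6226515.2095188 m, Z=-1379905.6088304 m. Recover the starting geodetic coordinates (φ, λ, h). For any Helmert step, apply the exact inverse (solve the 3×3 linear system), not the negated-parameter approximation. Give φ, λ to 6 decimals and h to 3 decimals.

start: X=134334.9059, Y=6226515.2095, Z=-1379905.6088 m
→ Helmert⁻¹: X=134172.3623, Y=6226014.8072, Z=-1379988.4680
→ geod (Bowring, a=6378137.000): φ=-12.57620300°, λ=88.76545100°, h=1397.6560 m

φ=-12.576203°, λ=88.765451°, h=1397.656 m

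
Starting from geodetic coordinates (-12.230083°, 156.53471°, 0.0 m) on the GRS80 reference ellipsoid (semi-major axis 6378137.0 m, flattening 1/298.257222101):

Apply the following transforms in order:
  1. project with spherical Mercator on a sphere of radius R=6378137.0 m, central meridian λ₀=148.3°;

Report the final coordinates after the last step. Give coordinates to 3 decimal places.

start: φ=-12.230083°, λ=156.534710°, h=0.000 m
→ merc (R=6378137.0, λ₀=148.3°): E=916683.7240, N=-1371904.5863

E=916683.724 m, N=-1371904.586 m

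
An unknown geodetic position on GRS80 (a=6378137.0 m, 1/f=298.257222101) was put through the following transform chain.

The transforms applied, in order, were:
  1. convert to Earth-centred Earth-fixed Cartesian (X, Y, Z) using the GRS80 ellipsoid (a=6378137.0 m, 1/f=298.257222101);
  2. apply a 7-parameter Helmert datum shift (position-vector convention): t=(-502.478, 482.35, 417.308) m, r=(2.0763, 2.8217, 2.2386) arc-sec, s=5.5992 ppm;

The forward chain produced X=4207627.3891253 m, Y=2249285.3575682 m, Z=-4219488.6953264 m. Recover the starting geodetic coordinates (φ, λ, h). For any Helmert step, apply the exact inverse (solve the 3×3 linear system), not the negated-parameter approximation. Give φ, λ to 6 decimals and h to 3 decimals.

start: X=4207627.3891, Y=2249285.3576, Z=-4219488.6953 m
→ Helmert⁻¹: X=4208188.4378, Y=2248702.2667, Z=-4219847.4433
→ geod (Bowring, a=6378137.000): φ=-41.68118500°, λ=28.11842000°, h=939.5360 m

φ=-41.681185°, λ=28.118420°, h=939.536 m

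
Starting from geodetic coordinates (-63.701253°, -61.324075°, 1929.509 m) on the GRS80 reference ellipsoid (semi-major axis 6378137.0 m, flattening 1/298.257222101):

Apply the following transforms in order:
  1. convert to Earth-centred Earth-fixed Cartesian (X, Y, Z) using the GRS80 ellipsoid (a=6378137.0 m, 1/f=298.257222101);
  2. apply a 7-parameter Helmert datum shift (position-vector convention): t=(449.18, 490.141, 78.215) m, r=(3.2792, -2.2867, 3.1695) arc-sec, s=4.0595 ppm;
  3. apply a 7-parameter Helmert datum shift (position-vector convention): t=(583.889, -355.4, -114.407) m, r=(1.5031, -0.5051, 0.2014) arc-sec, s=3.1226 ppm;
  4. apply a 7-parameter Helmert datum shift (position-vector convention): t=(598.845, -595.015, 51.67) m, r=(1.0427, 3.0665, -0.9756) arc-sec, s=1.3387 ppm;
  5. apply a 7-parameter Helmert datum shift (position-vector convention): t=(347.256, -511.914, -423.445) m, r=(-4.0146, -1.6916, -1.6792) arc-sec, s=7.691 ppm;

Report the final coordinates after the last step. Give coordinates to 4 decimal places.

X=1362116.7547 m, Y=-2487652.3753 m, Z=-5697280.5607 m

start: φ=-63.701253°, λ=-61.324075°, h=1929.509 m
→ ECEF (a=6378137.000, f=1/298.257222101): X=1360067.7555, Y=-2486694.5756, Z=-5696767.7645
→ Helmert 7p (PV): X=1360623.8238, Y=-2486103.0626, Z=-5696737.1311
→ Helmert 7p (PV): X=1361228.3391, Y=-2486423.3835, Z=-5696884.1117
→ Helmert 7p (PV): X=1361732.5514, Y=-2486999.3669, Z=-5696872.8745
→ Helmert 7p (PV): X=1362116.7547, Y=-2487652.3753, Z=-5697280.5607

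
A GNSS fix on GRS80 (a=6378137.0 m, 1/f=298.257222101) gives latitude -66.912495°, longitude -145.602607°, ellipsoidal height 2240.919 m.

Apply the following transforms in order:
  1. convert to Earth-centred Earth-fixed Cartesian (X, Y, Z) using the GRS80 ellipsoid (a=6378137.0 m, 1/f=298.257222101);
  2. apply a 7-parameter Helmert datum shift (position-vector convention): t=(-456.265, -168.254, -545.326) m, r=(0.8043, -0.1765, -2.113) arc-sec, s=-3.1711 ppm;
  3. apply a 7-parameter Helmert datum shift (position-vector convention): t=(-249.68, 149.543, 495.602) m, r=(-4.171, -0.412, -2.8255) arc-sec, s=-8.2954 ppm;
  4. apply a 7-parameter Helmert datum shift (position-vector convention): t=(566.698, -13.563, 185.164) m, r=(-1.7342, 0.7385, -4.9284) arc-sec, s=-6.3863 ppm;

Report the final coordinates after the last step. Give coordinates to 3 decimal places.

start: φ=-66.912495°, λ=-145.602607°, h=2240.919 m
→ ECEF (a=6378137.000, f=1/298.257222101): X=-2070351.6066, Y=-1417460.9675, Z=-5846654.9091
→ Helmert 7p (PV): X=-2070810.8239, Y=-1417580.7197, Z=-5847188.9936
→ Helmert 7p (PV): X=-2071051.0649, Y=-1417509.2891, Z=-5846620.3576
→ Helmert 7p (PV): X=-2070525.9425, Y=-1417513.4710, Z=-5846378.5225

X=-2070525.942 m, Y=-1417513.471 m, Z=-5846378.522 m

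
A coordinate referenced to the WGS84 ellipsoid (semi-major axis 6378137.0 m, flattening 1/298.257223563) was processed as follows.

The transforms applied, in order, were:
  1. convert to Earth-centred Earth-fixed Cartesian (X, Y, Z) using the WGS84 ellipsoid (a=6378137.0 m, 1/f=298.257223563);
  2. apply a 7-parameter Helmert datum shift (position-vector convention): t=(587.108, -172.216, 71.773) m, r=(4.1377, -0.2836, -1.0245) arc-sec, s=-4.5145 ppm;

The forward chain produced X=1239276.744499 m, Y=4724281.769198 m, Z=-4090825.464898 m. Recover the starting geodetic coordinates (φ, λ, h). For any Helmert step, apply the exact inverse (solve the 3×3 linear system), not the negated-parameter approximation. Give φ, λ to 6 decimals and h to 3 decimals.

φ=-40.139774°, λ=75.308588°, h=1783.628 m

start: X=1239276.7445, Y=4724281.7692, Z=-4090825.4649 m
→ Helmert⁻¹: X=1238666.1380, Y=4724399.3999, Z=-4091012.1815
→ geod (Bowring, a=6378137.000): φ=-40.13977400°, λ=75.30858800°, h=1783.6280 m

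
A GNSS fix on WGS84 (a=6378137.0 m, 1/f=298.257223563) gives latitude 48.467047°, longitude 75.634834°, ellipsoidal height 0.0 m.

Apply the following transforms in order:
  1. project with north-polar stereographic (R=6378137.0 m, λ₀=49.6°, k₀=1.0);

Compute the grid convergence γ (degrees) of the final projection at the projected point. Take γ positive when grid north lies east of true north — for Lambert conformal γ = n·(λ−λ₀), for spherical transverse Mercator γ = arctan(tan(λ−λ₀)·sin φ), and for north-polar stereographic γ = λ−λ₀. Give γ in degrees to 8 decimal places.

start: φ=48.467047°, λ=75.634834°, h=0.000 m
→ into stereo (λ₀=49.6°): φ=48.46704700°, λ−λ₀=26.03483400°
convergence γ = 26.03483400°

26.03483400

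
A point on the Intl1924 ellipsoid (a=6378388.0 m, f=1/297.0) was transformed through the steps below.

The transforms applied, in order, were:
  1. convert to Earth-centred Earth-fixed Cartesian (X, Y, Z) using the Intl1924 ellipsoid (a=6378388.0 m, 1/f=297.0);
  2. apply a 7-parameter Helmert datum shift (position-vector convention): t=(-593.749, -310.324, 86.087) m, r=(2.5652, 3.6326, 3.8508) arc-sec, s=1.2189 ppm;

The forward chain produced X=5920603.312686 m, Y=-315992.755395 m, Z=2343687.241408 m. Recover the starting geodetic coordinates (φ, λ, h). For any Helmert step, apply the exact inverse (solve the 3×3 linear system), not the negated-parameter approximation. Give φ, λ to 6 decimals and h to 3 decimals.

start: X=5920603.3127, Y=-315992.7554, Z=2343687.2414 m
→ Helmert⁻¹: X=5921142.6735, Y=-315763.4423, Z=2343706.5040
→ geod (Bowring, a=6378388.000): φ=21.69925700°, λ=-3.05258500°, h=465.4900 m

φ=21.699257°, λ=-3.052585°, h=465.490 m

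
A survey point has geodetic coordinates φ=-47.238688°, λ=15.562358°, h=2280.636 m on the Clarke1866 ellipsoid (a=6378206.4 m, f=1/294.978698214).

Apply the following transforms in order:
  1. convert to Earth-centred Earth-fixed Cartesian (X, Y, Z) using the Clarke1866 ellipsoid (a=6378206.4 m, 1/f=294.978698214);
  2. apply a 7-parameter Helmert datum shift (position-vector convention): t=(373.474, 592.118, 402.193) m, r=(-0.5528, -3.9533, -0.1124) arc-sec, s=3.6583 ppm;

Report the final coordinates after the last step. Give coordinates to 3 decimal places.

start: φ=-47.238688°, λ=15.562358°, h=2280.636 m
→ ECEF (a=6378206.400, f=1/294.978698214): X=4180820.0046, Y=1164345.6398, Z=-4661291.8987
→ Helmert 7p (PV): X=4181298.7471, Y=1164927.2465, Z=-4660829.7482

X=4181298.747 m, Y=1164927.247 m, Z=-4660829.748 m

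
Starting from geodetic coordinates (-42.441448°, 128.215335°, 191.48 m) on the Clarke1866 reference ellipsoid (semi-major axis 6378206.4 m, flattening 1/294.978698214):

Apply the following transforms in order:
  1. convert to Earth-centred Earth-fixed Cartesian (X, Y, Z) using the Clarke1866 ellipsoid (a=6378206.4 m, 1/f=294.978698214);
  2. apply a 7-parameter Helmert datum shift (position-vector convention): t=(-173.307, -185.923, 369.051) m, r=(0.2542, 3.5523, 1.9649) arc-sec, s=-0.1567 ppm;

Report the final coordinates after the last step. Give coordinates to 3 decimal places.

start: φ=-42.441448°, λ=128.215335°, h=191.480 m
→ ECEF (a=6378206.400, f=1/294.978698214): X=-2916366.9574, Y=3704000.9863, Z=-4281845.4107
→ Helmert 7p (PV): X=-2916648.8342, Y=3703791.9782, Z=-4281420.8982

X=-2916648.834 m, Y=3703791.978 m, Z=-4281420.898 m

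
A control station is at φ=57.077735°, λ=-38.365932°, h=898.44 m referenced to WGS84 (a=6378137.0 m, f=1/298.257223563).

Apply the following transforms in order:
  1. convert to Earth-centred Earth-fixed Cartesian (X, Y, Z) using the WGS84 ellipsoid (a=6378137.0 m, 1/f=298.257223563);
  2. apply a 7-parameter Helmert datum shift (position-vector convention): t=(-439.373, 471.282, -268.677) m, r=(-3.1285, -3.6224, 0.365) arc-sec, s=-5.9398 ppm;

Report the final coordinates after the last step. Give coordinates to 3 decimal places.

start: φ=57.077735°, λ=-38.365932°, h=898.440 m
→ ECEF (a=6378137.000, f=1/298.257223563): X=2724786.1239, Y=-2157002.1779, Z=5331364.0617
→ Helmert 7p (PV): X=2724240.7548, Y=-2156432.3996, Z=5331144.2855

X=2724240.755 m, Y=-2156432.400 m, Z=5331144.285 m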